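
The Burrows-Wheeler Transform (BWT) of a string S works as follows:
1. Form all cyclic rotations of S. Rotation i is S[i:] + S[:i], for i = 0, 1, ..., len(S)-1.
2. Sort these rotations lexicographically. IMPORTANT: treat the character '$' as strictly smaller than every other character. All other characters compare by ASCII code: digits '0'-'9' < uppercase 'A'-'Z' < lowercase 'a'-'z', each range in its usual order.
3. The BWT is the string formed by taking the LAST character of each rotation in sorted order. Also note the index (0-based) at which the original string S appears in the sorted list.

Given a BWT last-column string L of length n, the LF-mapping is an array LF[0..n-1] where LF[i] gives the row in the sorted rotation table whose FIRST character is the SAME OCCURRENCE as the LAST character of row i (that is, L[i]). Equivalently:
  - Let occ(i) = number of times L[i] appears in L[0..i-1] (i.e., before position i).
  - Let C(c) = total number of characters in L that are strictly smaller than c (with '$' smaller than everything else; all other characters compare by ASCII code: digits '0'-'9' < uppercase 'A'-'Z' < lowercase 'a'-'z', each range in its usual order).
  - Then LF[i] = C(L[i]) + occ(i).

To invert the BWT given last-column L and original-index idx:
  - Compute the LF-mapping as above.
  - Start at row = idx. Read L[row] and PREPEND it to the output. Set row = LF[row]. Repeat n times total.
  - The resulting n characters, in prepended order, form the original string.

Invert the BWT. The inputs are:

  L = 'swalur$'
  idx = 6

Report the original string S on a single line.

LF mapping: 4 6 1 2 5 3 0
Walk LF starting at row 6, prepending L[row]:
  step 1: row=6, L[6]='$', prepend. Next row=LF[6]=0
  step 2: row=0, L[0]='s', prepend. Next row=LF[0]=4
  step 3: row=4, L[4]='u', prepend. Next row=LF[4]=5
  step 4: row=5, L[5]='r', prepend. Next row=LF[5]=3
  step 5: row=3, L[3]='l', prepend. Next row=LF[3]=2
  step 6: row=2, L[2]='a', prepend. Next row=LF[2]=1
  step 7: row=1, L[1]='w', prepend. Next row=LF[1]=6
Reversed output: walrus$

Answer: walrus$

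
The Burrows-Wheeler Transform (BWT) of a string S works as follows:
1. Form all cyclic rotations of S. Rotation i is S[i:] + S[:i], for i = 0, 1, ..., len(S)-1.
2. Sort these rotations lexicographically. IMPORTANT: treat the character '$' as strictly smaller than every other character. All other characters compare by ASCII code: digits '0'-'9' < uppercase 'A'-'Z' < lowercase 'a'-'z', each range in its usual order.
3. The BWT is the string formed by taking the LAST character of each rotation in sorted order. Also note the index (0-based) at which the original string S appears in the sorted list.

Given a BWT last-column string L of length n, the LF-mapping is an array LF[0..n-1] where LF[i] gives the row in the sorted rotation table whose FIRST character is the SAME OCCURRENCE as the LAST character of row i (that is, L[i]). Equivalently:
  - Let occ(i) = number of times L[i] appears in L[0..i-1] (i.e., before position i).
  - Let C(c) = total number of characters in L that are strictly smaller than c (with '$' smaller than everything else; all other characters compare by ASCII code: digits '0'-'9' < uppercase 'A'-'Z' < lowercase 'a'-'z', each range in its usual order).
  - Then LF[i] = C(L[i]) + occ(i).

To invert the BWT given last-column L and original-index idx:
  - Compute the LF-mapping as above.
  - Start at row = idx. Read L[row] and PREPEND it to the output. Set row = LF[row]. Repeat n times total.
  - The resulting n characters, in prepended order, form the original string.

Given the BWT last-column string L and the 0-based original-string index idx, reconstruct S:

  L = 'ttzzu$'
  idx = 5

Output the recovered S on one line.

Answer: zuztt$

Derivation:
LF mapping: 1 2 4 5 3 0
Walk LF starting at row 5, prepending L[row]:
  step 1: row=5, L[5]='$', prepend. Next row=LF[5]=0
  step 2: row=0, L[0]='t', prepend. Next row=LF[0]=1
  step 3: row=1, L[1]='t', prepend. Next row=LF[1]=2
  step 4: row=2, L[2]='z', prepend. Next row=LF[2]=4
  step 5: row=4, L[4]='u', prepend. Next row=LF[4]=3
  step 6: row=3, L[3]='z', prepend. Next row=LF[3]=5
Reversed output: zuztt$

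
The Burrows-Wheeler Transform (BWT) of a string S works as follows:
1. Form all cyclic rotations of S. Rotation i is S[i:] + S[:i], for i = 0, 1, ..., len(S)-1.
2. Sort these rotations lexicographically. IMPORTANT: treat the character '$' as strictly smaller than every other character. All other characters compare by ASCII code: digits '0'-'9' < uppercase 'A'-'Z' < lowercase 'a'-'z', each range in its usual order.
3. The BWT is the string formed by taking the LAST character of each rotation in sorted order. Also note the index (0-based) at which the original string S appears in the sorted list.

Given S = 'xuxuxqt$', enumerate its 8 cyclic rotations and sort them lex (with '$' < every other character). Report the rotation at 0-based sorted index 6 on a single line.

Answer: xuxqt$xu

Derivation:
All 8 rotations (rotation i = S[i:]+S[:i]):
  rot[0] = xuxuxqt$
  rot[1] = uxuxqt$x
  rot[2] = xuxqt$xu
  rot[3] = uxqt$xux
  rot[4] = xqt$xuxu
  rot[5] = qt$xuxux
  rot[6] = t$xuxuxq
  rot[7] = $xuxuxqt
Sorted (with $ < everything):
  sorted[0] = $xuxuxqt
  sorted[1] = qt$xuxux
  sorted[2] = t$xuxuxq
  sorted[3] = uxqt$xux
  sorted[4] = uxuxqt$x
  sorted[5] = xqt$xuxu
  sorted[6] = xuxqt$xu
  sorted[7] = xuxuxqt$
sorted[6] = xuxqt$xu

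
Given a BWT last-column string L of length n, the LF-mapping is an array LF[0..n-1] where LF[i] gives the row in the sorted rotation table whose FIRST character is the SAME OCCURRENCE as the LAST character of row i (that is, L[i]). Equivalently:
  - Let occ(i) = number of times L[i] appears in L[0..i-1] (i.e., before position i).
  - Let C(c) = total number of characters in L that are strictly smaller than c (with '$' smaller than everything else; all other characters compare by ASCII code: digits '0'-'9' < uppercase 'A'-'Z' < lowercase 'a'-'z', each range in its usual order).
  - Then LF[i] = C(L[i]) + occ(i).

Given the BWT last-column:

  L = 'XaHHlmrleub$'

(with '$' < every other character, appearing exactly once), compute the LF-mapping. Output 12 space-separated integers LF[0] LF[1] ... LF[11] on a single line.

Answer: 3 4 1 2 7 9 10 8 6 11 5 0

Derivation:
Char counts: '$':1, 'H':2, 'X':1, 'a':1, 'b':1, 'e':1, 'l':2, 'm':1, 'r':1, 'u':1
C (first-col start): C('$')=0, C('H')=1, C('X')=3, C('a')=4, C('b')=5, C('e')=6, C('l')=7, C('m')=9, C('r')=10, C('u')=11
L[0]='X': occ=0, LF[0]=C('X')+0=3+0=3
L[1]='a': occ=0, LF[1]=C('a')+0=4+0=4
L[2]='H': occ=0, LF[2]=C('H')+0=1+0=1
L[3]='H': occ=1, LF[3]=C('H')+1=1+1=2
L[4]='l': occ=0, LF[4]=C('l')+0=7+0=7
L[5]='m': occ=0, LF[5]=C('m')+0=9+0=9
L[6]='r': occ=0, LF[6]=C('r')+0=10+0=10
L[7]='l': occ=1, LF[7]=C('l')+1=7+1=8
L[8]='e': occ=0, LF[8]=C('e')+0=6+0=6
L[9]='u': occ=0, LF[9]=C('u')+0=11+0=11
L[10]='b': occ=0, LF[10]=C('b')+0=5+0=5
L[11]='$': occ=0, LF[11]=C('$')+0=0+0=0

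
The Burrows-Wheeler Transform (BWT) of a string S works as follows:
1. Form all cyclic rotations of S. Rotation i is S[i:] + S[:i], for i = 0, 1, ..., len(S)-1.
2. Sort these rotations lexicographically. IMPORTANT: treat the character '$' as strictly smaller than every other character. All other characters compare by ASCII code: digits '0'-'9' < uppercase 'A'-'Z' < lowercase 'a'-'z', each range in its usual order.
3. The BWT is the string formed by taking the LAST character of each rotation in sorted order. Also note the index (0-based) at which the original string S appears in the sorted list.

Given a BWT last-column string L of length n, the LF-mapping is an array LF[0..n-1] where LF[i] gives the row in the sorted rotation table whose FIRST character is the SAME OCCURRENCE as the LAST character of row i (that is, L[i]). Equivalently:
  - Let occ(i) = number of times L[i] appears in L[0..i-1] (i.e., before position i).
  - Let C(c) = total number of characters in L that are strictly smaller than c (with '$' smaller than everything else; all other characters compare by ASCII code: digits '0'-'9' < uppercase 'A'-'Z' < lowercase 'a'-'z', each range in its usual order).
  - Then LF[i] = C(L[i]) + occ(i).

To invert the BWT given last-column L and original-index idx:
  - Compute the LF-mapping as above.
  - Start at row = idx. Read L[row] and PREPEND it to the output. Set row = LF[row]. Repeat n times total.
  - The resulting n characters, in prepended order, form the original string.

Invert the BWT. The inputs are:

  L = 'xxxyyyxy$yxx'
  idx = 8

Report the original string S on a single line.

LF mapping: 1 2 3 7 8 9 4 10 0 11 5 6
Walk LF starting at row 8, prepending L[row]:
  step 1: row=8, L[8]='$', prepend. Next row=LF[8]=0
  step 2: row=0, L[0]='x', prepend. Next row=LF[0]=1
  step 3: row=1, L[1]='x', prepend. Next row=LF[1]=2
  step 4: row=2, L[2]='x', prepend. Next row=LF[2]=3
  step 5: row=3, L[3]='y', prepend. Next row=LF[3]=7
  step 6: row=7, L[7]='y', prepend. Next row=LF[7]=10
  step 7: row=10, L[10]='x', prepend. Next row=LF[10]=5
  step 8: row=5, L[5]='y', prepend. Next row=LF[5]=9
  step 9: row=9, L[9]='y', prepend. Next row=LF[9]=11
  step 10: row=11, L[11]='x', prepend. Next row=LF[11]=6
  step 11: row=6, L[6]='x', prepend. Next row=LF[6]=4
  step 12: row=4, L[4]='y', prepend. Next row=LF[4]=8
Reversed output: yxxyyxyyxxx$

Answer: yxxyyxyyxxx$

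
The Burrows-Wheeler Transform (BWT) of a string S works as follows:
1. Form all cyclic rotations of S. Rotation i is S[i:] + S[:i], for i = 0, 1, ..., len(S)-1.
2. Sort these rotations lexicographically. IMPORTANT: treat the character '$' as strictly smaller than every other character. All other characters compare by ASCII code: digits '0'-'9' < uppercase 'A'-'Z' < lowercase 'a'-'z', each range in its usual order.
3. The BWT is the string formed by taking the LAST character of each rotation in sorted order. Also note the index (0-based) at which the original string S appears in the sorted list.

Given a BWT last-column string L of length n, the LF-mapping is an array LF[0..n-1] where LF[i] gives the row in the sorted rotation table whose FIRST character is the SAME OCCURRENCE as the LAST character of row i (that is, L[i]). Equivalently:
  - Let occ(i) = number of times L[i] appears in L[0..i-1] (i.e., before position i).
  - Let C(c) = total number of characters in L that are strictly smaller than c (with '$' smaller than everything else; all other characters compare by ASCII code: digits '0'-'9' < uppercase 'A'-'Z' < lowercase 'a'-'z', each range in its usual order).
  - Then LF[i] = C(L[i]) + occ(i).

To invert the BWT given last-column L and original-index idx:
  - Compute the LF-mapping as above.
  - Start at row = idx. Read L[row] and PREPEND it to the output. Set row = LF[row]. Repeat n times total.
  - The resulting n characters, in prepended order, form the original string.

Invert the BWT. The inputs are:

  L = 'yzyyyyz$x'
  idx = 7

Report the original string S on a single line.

Answer: zxzyyyyy$

Derivation:
LF mapping: 2 7 3 4 5 6 8 0 1
Walk LF starting at row 7, prepending L[row]:
  step 1: row=7, L[7]='$', prepend. Next row=LF[7]=0
  step 2: row=0, L[0]='y', prepend. Next row=LF[0]=2
  step 3: row=2, L[2]='y', prepend. Next row=LF[2]=3
  step 4: row=3, L[3]='y', prepend. Next row=LF[3]=4
  step 5: row=4, L[4]='y', prepend. Next row=LF[4]=5
  step 6: row=5, L[5]='y', prepend. Next row=LF[5]=6
  step 7: row=6, L[6]='z', prepend. Next row=LF[6]=8
  step 8: row=8, L[8]='x', prepend. Next row=LF[8]=1
  step 9: row=1, L[1]='z', prepend. Next row=LF[1]=7
Reversed output: zxzyyyyy$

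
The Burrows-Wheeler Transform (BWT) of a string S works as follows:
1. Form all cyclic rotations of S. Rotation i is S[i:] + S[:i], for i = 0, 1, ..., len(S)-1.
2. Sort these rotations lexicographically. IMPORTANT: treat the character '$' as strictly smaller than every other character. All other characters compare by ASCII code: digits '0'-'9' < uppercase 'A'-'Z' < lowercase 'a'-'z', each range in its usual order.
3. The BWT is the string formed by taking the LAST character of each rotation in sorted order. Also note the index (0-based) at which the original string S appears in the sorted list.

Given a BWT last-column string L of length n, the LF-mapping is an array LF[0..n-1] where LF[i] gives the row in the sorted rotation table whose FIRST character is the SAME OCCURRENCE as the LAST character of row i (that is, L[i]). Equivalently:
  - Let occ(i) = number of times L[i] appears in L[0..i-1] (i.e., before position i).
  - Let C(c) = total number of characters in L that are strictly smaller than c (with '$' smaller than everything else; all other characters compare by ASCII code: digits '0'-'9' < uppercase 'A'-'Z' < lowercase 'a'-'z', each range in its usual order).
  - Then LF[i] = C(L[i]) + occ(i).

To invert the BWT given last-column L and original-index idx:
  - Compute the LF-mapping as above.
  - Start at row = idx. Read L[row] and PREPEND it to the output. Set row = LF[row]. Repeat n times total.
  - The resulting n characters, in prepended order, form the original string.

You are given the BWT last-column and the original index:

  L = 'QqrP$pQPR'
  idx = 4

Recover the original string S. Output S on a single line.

LF mapping: 3 7 8 1 0 6 4 2 5
Walk LF starting at row 4, prepending L[row]:
  step 1: row=4, L[4]='$', prepend. Next row=LF[4]=0
  step 2: row=0, L[0]='Q', prepend. Next row=LF[0]=3
  step 3: row=3, L[3]='P', prepend. Next row=LF[3]=1
  step 4: row=1, L[1]='q', prepend. Next row=LF[1]=7
  step 5: row=7, L[7]='P', prepend. Next row=LF[7]=2
  step 6: row=2, L[2]='r', prepend. Next row=LF[2]=8
  step 7: row=8, L[8]='R', prepend. Next row=LF[8]=5
  step 8: row=5, L[5]='p', prepend. Next row=LF[5]=6
  step 9: row=6, L[6]='Q', prepend. Next row=LF[6]=4
Reversed output: QpRrPqPQ$

Answer: QpRrPqPQ$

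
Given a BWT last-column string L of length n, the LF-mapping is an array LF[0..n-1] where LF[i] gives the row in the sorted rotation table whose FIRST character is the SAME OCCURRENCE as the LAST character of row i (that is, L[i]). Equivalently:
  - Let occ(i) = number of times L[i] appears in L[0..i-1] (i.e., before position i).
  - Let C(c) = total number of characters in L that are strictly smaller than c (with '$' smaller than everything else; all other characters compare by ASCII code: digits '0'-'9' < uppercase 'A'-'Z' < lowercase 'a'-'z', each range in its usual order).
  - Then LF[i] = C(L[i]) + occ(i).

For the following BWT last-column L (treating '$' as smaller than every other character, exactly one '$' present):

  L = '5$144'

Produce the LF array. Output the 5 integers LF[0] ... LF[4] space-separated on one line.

Char counts: '$':1, '1':1, '4':2, '5':1
C (first-col start): C('$')=0, C('1')=1, C('4')=2, C('5')=4
L[0]='5': occ=0, LF[0]=C('5')+0=4+0=4
L[1]='$': occ=0, LF[1]=C('$')+0=0+0=0
L[2]='1': occ=0, LF[2]=C('1')+0=1+0=1
L[3]='4': occ=0, LF[3]=C('4')+0=2+0=2
L[4]='4': occ=1, LF[4]=C('4')+1=2+1=3

Answer: 4 0 1 2 3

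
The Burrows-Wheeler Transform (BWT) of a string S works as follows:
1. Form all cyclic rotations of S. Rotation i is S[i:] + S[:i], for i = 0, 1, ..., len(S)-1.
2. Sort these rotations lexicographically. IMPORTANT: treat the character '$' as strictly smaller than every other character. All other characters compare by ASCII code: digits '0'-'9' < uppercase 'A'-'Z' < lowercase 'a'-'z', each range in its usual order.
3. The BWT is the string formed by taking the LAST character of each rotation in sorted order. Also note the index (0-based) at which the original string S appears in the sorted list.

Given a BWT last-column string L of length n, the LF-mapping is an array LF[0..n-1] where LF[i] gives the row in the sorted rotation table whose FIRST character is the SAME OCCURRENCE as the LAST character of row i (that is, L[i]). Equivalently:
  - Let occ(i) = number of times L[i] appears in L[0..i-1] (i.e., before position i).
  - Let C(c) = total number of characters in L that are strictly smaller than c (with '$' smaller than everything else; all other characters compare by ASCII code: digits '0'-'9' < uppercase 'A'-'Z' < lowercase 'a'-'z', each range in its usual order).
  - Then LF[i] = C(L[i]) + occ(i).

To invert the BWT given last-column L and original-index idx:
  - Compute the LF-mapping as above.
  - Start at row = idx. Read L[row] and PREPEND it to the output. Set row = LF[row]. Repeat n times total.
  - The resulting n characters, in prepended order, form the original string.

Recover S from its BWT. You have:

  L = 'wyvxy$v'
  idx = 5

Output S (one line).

Answer: yvvyxw$

Derivation:
LF mapping: 3 5 1 4 6 0 2
Walk LF starting at row 5, prepending L[row]:
  step 1: row=5, L[5]='$', prepend. Next row=LF[5]=0
  step 2: row=0, L[0]='w', prepend. Next row=LF[0]=3
  step 3: row=3, L[3]='x', prepend. Next row=LF[3]=4
  step 4: row=4, L[4]='y', prepend. Next row=LF[4]=6
  step 5: row=6, L[6]='v', prepend. Next row=LF[6]=2
  step 6: row=2, L[2]='v', prepend. Next row=LF[2]=1
  step 7: row=1, L[1]='y', prepend. Next row=LF[1]=5
Reversed output: yvvyxw$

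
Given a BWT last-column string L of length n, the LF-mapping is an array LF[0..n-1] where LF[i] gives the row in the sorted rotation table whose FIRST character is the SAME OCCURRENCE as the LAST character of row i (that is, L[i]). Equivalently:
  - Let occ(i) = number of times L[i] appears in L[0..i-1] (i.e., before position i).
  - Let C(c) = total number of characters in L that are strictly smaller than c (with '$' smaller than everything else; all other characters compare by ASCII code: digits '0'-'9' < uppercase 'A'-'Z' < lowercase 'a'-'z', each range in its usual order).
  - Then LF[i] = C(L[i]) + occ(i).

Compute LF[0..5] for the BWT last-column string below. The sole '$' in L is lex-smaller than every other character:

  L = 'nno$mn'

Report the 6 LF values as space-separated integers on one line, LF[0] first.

Answer: 2 3 5 0 1 4

Derivation:
Char counts: '$':1, 'm':1, 'n':3, 'o':1
C (first-col start): C('$')=0, C('m')=1, C('n')=2, C('o')=5
L[0]='n': occ=0, LF[0]=C('n')+0=2+0=2
L[1]='n': occ=1, LF[1]=C('n')+1=2+1=3
L[2]='o': occ=0, LF[2]=C('o')+0=5+0=5
L[3]='$': occ=0, LF[3]=C('$')+0=0+0=0
L[4]='m': occ=0, LF[4]=C('m')+0=1+0=1
L[5]='n': occ=2, LF[5]=C('n')+2=2+2=4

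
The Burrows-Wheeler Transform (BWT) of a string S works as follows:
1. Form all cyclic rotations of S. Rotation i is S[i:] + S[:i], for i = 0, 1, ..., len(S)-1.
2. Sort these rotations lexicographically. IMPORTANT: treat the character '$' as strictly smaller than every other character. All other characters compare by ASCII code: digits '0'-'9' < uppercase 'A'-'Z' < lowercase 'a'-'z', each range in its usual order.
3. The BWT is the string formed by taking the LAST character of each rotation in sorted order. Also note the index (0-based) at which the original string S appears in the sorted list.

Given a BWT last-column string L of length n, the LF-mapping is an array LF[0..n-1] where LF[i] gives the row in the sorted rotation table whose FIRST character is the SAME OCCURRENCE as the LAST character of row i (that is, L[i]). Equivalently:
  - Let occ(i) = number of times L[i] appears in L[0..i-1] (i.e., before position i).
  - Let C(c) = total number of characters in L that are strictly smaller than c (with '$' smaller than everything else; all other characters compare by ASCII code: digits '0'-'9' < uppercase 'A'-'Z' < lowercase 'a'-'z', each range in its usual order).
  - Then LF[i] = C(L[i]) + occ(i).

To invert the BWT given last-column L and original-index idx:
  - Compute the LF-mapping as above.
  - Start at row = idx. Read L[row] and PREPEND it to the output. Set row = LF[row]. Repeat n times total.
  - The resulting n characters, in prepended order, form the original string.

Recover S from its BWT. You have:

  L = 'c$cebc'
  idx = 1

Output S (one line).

LF mapping: 2 0 3 5 1 4
Walk LF starting at row 1, prepending L[row]:
  step 1: row=1, L[1]='$', prepend. Next row=LF[1]=0
  step 2: row=0, L[0]='c', prepend. Next row=LF[0]=2
  step 3: row=2, L[2]='c', prepend. Next row=LF[2]=3
  step 4: row=3, L[3]='e', prepend. Next row=LF[3]=5
  step 5: row=5, L[5]='c', prepend. Next row=LF[5]=4
  step 6: row=4, L[4]='b', prepend. Next row=LF[4]=1
Reversed output: bcecc$

Answer: bcecc$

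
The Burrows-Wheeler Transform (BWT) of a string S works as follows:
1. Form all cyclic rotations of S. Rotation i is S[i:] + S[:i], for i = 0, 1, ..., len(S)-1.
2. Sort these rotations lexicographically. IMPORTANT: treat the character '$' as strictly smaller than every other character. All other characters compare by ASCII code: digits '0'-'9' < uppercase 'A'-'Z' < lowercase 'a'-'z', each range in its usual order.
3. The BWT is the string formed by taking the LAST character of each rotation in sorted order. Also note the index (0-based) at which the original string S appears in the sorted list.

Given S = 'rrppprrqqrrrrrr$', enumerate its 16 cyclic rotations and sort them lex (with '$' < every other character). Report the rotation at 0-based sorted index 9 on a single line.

Answer: rr$rrppprrqqrrrr

Derivation:
All 16 rotations (rotation i = S[i:]+S[:i]):
  rot[0] = rrppprrqqrrrrrr$
  rot[1] = rppprrqqrrrrrr$r
  rot[2] = ppprrqqrrrrrr$rr
  rot[3] = pprrqqrrrrrr$rrp
  rot[4] = prrqqrrrrrr$rrpp
  rot[5] = rrqqrrrrrr$rrppp
  rot[6] = rqqrrrrrr$rrpppr
  rot[7] = qqrrrrrr$rrppprr
  rot[8] = qrrrrrr$rrppprrq
  rot[9] = rrrrrr$rrppprrqq
  rot[10] = rrrrr$rrppprrqqr
  rot[11] = rrrr$rrppprrqqrr
  rot[12] = rrr$rrppprrqqrrr
  rot[13] = rr$rrppprrqqrrrr
  rot[14] = r$rrppprrqqrrrrr
  rot[15] = $rrppprrqqrrrrrr
Sorted (with $ < everything):
  sorted[0] = $rrppprrqqrrrrrr
  sorted[1] = ppprrqqrrrrrr$rr
  sorted[2] = pprrqqrrrrrr$rrp
  sorted[3] = prrqqrrrrrr$rrpp
  sorted[4] = qqrrrrrr$rrppprr
  sorted[5] = qrrrrrr$rrppprrq
  sorted[6] = r$rrppprrqqrrrrr
  sorted[7] = rppprrqqrrrrrr$r
  sorted[8] = rqqrrrrrr$rrpppr
  sorted[9] = rr$rrppprrqqrrrr
  sorted[10] = rrppprrqqrrrrrr$
  sorted[11] = rrqqrrrrrr$rrppp
  sorted[12] = rrr$rrppprrqqrrr
  sorted[13] = rrrr$rrppprrqqrr
  sorted[14] = rrrrr$rrppprrqqr
  sorted[15] = rrrrrr$rrppprrqq
sorted[9] = rr$rrppprrqqrrrr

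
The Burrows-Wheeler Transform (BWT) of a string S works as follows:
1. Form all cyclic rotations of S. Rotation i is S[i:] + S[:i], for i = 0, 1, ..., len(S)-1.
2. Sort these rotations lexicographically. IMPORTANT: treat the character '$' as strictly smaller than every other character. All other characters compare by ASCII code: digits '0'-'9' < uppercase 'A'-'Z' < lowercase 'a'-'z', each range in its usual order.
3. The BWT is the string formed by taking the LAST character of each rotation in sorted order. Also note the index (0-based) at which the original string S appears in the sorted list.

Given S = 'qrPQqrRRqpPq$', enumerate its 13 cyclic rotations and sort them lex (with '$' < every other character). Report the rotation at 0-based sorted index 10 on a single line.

Answer: qrRRqpPq$qrPQ

Derivation:
All 13 rotations (rotation i = S[i:]+S[:i]):
  rot[0] = qrPQqrRRqpPq$
  rot[1] = rPQqrRRqpPq$q
  rot[2] = PQqrRRqpPq$qr
  rot[3] = QqrRRqpPq$qrP
  rot[4] = qrRRqpPq$qrPQ
  rot[5] = rRRqpPq$qrPQq
  rot[6] = RRqpPq$qrPQqr
  rot[7] = RqpPq$qrPQqrR
  rot[8] = qpPq$qrPQqrRR
  rot[9] = pPq$qrPQqrRRq
  rot[10] = Pq$qrPQqrRRqp
  rot[11] = q$qrPQqrRRqpP
  rot[12] = $qrPQqrRRqpPq
Sorted (with $ < everything):
  sorted[0] = $qrPQqrRRqpPq
  sorted[1] = PQqrRRqpPq$qr
  sorted[2] = Pq$qrPQqrRRqp
  sorted[3] = QqrRRqpPq$qrP
  sorted[4] = RRqpPq$qrPQqr
  sorted[5] = RqpPq$qrPQqrR
  sorted[6] = pPq$qrPQqrRRq
  sorted[7] = q$qrPQqrRRqpP
  sorted[8] = qpPq$qrPQqrRR
  sorted[9] = qrPQqrRRqpPq$
  sorted[10] = qrRRqpPq$qrPQ
  sorted[11] = rPQqrRRqpPq$q
  sorted[12] = rRRqpPq$qrPQq
sorted[10] = qrRRqpPq$qrPQ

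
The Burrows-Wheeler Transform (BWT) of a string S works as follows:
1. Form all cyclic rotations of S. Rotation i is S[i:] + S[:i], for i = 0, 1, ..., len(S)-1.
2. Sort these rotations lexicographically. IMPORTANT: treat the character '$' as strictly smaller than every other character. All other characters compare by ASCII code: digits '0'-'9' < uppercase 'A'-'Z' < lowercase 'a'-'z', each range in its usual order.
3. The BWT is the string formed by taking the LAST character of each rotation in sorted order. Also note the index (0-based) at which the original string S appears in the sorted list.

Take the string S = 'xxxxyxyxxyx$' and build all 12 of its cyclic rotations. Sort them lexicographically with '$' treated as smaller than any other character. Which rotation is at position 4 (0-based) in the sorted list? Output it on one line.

All 12 rotations (rotation i = S[i:]+S[:i]):
  rot[0] = xxxxyxyxxyx$
  rot[1] = xxxyxyxxyx$x
  rot[2] = xxyxyxxyx$xx
  rot[3] = xyxyxxyx$xxx
  rot[4] = yxyxxyx$xxxx
  rot[5] = xyxxyx$xxxxy
  rot[6] = yxxyx$xxxxyx
  rot[7] = xxyx$xxxxyxy
  rot[8] = xyx$xxxxyxyx
  rot[9] = yx$xxxxyxyxx
  rot[10] = x$xxxxyxyxxy
  rot[11] = $xxxxyxyxxyx
Sorted (with $ < everything):
  sorted[0] = $xxxxyxyxxyx
  sorted[1] = x$xxxxyxyxxy
  sorted[2] = xxxxyxyxxyx$
  sorted[3] = xxxyxyxxyx$x
  sorted[4] = xxyx$xxxxyxy
  sorted[5] = xxyxyxxyx$xx
  sorted[6] = xyx$xxxxyxyx
  sorted[7] = xyxxyx$xxxxy
  sorted[8] = xyxyxxyx$xxx
  sorted[9] = yx$xxxxyxyxx
  sorted[10] = yxxyx$xxxxyx
  sorted[11] = yxyxxyx$xxxx
sorted[4] = xxyx$xxxxyxy

Answer: xxyx$xxxxyxy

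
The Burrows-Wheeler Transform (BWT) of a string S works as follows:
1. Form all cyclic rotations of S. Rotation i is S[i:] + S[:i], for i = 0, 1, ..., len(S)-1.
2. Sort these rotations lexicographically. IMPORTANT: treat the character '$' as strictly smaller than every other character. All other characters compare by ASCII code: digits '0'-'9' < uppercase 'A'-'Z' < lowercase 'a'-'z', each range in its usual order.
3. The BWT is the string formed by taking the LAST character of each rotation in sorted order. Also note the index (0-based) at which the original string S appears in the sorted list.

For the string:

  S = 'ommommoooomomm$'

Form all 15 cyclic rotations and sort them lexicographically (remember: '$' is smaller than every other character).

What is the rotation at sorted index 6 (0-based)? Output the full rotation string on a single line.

All 15 rotations (rotation i = S[i:]+S[:i]):
  rot[0] = ommommoooomomm$
  rot[1] = mmommoooomomm$o
  rot[2] = mommoooomomm$om
  rot[3] = ommoooomomm$omm
  rot[4] = mmoooomomm$ommo
  rot[5] = moooomomm$ommom
  rot[6] = oooomomm$ommomm
  rot[7] = ooomomm$ommommo
  rot[8] = oomomm$ommommoo
  rot[9] = omomm$ommommooo
  rot[10] = momm$ommommoooo
  rot[11] = omm$ommommoooom
  rot[12] = mm$ommommoooomo
  rot[13] = m$ommommoooomom
  rot[14] = $ommommoooomomm
Sorted (with $ < everything):
  sorted[0] = $ommommoooomomm
  sorted[1] = m$ommommoooomom
  sorted[2] = mm$ommommoooomo
  sorted[3] = mmommoooomomm$o
  sorted[4] = mmoooomomm$ommo
  sorted[5] = momm$ommommoooo
  sorted[6] = mommoooomomm$om
  sorted[7] = moooomomm$ommom
  sorted[8] = omm$ommommoooom
  sorted[9] = ommommoooomomm$
  sorted[10] = ommoooomomm$omm
  sorted[11] = omomm$ommommooo
  sorted[12] = oomomm$ommommoo
  sorted[13] = ooomomm$ommommo
  sorted[14] = oooomomm$ommomm
sorted[6] = mommoooomomm$om

Answer: mommoooomomm$om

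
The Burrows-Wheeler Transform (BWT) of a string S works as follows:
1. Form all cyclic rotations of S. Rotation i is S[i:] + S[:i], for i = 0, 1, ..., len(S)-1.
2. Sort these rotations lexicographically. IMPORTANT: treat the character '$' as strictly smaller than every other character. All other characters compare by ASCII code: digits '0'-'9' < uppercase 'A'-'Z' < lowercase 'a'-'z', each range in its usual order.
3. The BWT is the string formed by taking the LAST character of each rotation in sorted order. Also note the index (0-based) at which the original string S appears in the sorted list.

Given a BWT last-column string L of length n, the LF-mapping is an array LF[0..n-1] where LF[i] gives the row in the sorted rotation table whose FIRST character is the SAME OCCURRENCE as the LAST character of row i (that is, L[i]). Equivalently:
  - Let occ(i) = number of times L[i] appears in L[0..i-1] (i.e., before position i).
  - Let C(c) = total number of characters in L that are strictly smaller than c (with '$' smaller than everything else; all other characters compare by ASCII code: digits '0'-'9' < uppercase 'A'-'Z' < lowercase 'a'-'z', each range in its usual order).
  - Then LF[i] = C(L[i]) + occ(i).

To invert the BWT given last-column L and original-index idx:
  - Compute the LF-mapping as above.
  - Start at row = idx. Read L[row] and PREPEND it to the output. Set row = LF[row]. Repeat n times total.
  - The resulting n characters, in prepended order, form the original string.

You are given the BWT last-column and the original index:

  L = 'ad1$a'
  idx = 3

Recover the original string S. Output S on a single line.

LF mapping: 2 4 1 0 3
Walk LF starting at row 3, prepending L[row]:
  step 1: row=3, L[3]='$', prepend. Next row=LF[3]=0
  step 2: row=0, L[0]='a', prepend. Next row=LF[0]=2
  step 3: row=2, L[2]='1', prepend. Next row=LF[2]=1
  step 4: row=1, L[1]='d', prepend. Next row=LF[1]=4
  step 5: row=4, L[4]='a', prepend. Next row=LF[4]=3
Reversed output: ad1a$

Answer: ad1a$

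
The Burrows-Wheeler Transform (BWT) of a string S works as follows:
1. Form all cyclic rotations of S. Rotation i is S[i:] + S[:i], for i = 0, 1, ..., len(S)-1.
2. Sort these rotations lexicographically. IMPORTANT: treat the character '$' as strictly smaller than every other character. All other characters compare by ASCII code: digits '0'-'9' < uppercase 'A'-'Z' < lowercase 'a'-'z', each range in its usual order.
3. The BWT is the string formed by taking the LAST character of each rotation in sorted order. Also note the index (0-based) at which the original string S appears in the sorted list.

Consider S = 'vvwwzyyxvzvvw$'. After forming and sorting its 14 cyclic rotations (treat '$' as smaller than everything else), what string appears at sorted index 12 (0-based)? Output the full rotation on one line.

Answer: zvvw$vvwwzyyxv

Derivation:
All 14 rotations (rotation i = S[i:]+S[:i]):
  rot[0] = vvwwzyyxvzvvw$
  rot[1] = vwwzyyxvzvvw$v
  rot[2] = wwzyyxvzvvw$vv
  rot[3] = wzyyxvzvvw$vvw
  rot[4] = zyyxvzvvw$vvww
  rot[5] = yyxvzvvw$vvwwz
  rot[6] = yxvzvvw$vvwwzy
  rot[7] = xvzvvw$vvwwzyy
  rot[8] = vzvvw$vvwwzyyx
  rot[9] = zvvw$vvwwzyyxv
  rot[10] = vvw$vvwwzyyxvz
  rot[11] = vw$vvwwzyyxvzv
  rot[12] = w$vvwwzyyxvzvv
  rot[13] = $vvwwzyyxvzvvw
Sorted (with $ < everything):
  sorted[0] = $vvwwzyyxvzvvw
  sorted[1] = vvw$vvwwzyyxvz
  sorted[2] = vvwwzyyxvzvvw$
  sorted[3] = vw$vvwwzyyxvzv
  sorted[4] = vwwzyyxvzvvw$v
  sorted[5] = vzvvw$vvwwzyyx
  sorted[6] = w$vvwwzyyxvzvv
  sorted[7] = wwzyyxvzvvw$vv
  sorted[8] = wzyyxvzvvw$vvw
  sorted[9] = xvzvvw$vvwwzyy
  sorted[10] = yxvzvvw$vvwwzy
  sorted[11] = yyxvzvvw$vvwwz
  sorted[12] = zvvw$vvwwzyyxv
  sorted[13] = zyyxvzvvw$vvww
sorted[12] = zvvw$vvwwzyyxv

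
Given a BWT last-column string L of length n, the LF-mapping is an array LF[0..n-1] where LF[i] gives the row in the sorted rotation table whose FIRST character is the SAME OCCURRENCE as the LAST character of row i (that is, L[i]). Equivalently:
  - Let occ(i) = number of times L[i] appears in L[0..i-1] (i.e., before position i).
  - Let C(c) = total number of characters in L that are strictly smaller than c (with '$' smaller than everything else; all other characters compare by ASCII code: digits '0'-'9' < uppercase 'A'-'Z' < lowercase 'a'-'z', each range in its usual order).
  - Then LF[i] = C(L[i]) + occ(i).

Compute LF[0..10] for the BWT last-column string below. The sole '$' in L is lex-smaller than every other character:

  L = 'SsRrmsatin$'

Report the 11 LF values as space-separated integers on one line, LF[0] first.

Char counts: '$':1, 'R':1, 'S':1, 'a':1, 'i':1, 'm':1, 'n':1, 'r':1, 's':2, 't':1
C (first-col start): C('$')=0, C('R')=1, C('S')=2, C('a')=3, C('i')=4, C('m')=5, C('n')=6, C('r')=7, C('s')=8, C('t')=10
L[0]='S': occ=0, LF[0]=C('S')+0=2+0=2
L[1]='s': occ=0, LF[1]=C('s')+0=8+0=8
L[2]='R': occ=0, LF[2]=C('R')+0=1+0=1
L[3]='r': occ=0, LF[3]=C('r')+0=7+0=7
L[4]='m': occ=0, LF[4]=C('m')+0=5+0=5
L[5]='s': occ=1, LF[5]=C('s')+1=8+1=9
L[6]='a': occ=0, LF[6]=C('a')+0=3+0=3
L[7]='t': occ=0, LF[7]=C('t')+0=10+0=10
L[8]='i': occ=0, LF[8]=C('i')+0=4+0=4
L[9]='n': occ=0, LF[9]=C('n')+0=6+0=6
L[10]='$': occ=0, LF[10]=C('$')+0=0+0=0

Answer: 2 8 1 7 5 9 3 10 4 6 0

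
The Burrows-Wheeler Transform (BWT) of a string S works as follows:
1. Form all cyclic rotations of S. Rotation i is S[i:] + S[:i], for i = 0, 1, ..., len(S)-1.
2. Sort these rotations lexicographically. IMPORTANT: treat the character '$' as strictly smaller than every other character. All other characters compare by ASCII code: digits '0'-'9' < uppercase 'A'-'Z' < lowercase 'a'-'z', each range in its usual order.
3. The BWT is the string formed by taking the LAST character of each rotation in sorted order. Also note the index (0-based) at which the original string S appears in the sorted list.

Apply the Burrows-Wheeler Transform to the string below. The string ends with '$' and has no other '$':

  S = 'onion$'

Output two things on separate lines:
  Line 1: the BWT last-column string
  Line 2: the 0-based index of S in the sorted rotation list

Answer: nnooi$
5

Derivation:
All 6 rotations (rotation i = S[i:]+S[:i]):
  rot[0] = onion$
  rot[1] = nion$o
  rot[2] = ion$on
  rot[3] = on$oni
  rot[4] = n$onio
  rot[5] = $onion
Sorted (with $ < everything):
  sorted[0] = $onion  (last char: 'n')
  sorted[1] = ion$on  (last char: 'n')
  sorted[2] = n$onio  (last char: 'o')
  sorted[3] = nion$o  (last char: 'o')
  sorted[4] = on$oni  (last char: 'i')
  sorted[5] = onion$  (last char: '$')
Last column: nnooi$
Original string S is at sorted index 5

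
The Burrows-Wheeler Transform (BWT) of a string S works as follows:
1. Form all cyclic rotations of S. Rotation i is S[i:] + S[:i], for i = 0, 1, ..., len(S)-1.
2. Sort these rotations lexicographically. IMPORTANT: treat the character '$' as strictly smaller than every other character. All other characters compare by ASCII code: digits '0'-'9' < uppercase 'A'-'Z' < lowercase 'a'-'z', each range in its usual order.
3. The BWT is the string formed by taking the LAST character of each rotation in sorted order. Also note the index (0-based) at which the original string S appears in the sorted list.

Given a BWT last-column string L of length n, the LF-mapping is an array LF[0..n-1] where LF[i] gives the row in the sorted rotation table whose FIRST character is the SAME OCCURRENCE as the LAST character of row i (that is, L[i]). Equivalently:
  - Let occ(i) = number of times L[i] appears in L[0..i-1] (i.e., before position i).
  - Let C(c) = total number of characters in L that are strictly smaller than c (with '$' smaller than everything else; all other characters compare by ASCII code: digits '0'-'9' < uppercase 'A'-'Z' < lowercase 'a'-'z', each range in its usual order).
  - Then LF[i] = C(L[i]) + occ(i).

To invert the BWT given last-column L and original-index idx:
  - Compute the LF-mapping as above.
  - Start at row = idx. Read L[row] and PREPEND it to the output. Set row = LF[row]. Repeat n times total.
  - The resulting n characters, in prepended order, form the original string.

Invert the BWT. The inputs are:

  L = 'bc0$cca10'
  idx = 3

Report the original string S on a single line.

LF mapping: 5 6 1 0 7 8 4 3 2
Walk LF starting at row 3, prepending L[row]:
  step 1: row=3, L[3]='$', prepend. Next row=LF[3]=0
  step 2: row=0, L[0]='b', prepend. Next row=LF[0]=5
  step 3: row=5, L[5]='c', prepend. Next row=LF[5]=8
  step 4: row=8, L[8]='0', prepend. Next row=LF[8]=2
  step 5: row=2, L[2]='0', prepend. Next row=LF[2]=1
  step 6: row=1, L[1]='c', prepend. Next row=LF[1]=6
  step 7: row=6, L[6]='a', prepend. Next row=LF[6]=4
  step 8: row=4, L[4]='c', prepend. Next row=LF[4]=7
  step 9: row=7, L[7]='1', prepend. Next row=LF[7]=3
Reversed output: 1cac00cb$

Answer: 1cac00cb$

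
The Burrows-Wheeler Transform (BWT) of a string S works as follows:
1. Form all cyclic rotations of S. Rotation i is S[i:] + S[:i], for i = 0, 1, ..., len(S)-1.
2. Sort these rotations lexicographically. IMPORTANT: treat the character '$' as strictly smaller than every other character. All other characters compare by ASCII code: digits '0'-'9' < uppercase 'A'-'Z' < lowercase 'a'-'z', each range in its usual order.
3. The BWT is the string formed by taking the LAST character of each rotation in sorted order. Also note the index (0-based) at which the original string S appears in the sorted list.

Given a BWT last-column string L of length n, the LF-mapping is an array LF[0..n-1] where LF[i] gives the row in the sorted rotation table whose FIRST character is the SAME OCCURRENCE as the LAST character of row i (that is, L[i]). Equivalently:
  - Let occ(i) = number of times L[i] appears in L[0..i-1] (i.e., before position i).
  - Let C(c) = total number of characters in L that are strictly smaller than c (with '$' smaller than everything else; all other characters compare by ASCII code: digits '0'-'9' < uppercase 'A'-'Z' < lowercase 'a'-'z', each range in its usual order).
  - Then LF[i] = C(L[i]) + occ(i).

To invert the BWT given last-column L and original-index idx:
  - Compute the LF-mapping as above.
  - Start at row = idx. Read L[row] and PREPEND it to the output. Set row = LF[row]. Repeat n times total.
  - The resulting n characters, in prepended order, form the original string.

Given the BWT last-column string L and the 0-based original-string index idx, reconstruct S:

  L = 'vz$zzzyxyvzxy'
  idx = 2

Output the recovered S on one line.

Answer: vzxyzzxzyyzv$

Derivation:
LF mapping: 1 8 0 9 10 11 5 3 6 2 12 4 7
Walk LF starting at row 2, prepending L[row]:
  step 1: row=2, L[2]='$', prepend. Next row=LF[2]=0
  step 2: row=0, L[0]='v', prepend. Next row=LF[0]=1
  step 3: row=1, L[1]='z', prepend. Next row=LF[1]=8
  step 4: row=8, L[8]='y', prepend. Next row=LF[8]=6
  step 5: row=6, L[6]='y', prepend. Next row=LF[6]=5
  step 6: row=5, L[5]='z', prepend. Next row=LF[5]=11
  step 7: row=11, L[11]='x', prepend. Next row=LF[11]=4
  step 8: row=4, L[4]='z', prepend. Next row=LF[4]=10
  step 9: row=10, L[10]='z', prepend. Next row=LF[10]=12
  step 10: row=12, L[12]='y', prepend. Next row=LF[12]=7
  step 11: row=7, L[7]='x', prepend. Next row=LF[7]=3
  step 12: row=3, L[3]='z', prepend. Next row=LF[3]=9
  step 13: row=9, L[9]='v', prepend. Next row=LF[9]=2
Reversed output: vzxyzzxzyyzv$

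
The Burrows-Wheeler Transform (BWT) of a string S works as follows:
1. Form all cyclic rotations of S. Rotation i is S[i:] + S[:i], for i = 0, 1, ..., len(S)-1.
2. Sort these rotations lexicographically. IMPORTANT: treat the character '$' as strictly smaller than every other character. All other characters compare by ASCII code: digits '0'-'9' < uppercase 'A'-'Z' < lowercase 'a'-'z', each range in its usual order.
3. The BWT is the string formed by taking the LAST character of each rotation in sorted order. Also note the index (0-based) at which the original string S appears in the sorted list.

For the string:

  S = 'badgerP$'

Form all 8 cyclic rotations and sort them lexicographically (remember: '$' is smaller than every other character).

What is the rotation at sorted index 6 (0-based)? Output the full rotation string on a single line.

Answer: gerP$bad

Derivation:
All 8 rotations (rotation i = S[i:]+S[:i]):
  rot[0] = badgerP$
  rot[1] = adgerP$b
  rot[2] = dgerP$ba
  rot[3] = gerP$bad
  rot[4] = erP$badg
  rot[5] = rP$badge
  rot[6] = P$badger
  rot[7] = $badgerP
Sorted (with $ < everything):
  sorted[0] = $badgerP
  sorted[1] = P$badger
  sorted[2] = adgerP$b
  sorted[3] = badgerP$
  sorted[4] = dgerP$ba
  sorted[5] = erP$badg
  sorted[6] = gerP$bad
  sorted[7] = rP$badge
sorted[6] = gerP$bad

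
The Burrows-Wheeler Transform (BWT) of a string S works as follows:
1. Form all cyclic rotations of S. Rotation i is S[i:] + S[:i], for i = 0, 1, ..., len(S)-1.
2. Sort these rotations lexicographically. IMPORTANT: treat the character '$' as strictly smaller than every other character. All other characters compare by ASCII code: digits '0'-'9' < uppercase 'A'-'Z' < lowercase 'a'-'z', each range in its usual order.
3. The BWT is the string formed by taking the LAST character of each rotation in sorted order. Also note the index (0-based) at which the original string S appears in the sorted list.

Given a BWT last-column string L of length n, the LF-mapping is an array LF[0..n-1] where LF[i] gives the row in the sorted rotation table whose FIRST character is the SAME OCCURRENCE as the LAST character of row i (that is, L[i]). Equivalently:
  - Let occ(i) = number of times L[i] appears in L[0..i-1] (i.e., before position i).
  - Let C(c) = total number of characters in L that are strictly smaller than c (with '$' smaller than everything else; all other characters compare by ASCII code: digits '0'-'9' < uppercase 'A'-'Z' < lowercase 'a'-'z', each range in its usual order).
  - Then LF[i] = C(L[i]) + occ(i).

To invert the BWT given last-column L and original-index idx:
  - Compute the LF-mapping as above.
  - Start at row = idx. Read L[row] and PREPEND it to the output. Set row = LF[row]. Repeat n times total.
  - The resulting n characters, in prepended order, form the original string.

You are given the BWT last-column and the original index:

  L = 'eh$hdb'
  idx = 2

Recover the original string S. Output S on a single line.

Answer: dhbhe$

Derivation:
LF mapping: 3 4 0 5 2 1
Walk LF starting at row 2, prepending L[row]:
  step 1: row=2, L[2]='$', prepend. Next row=LF[2]=0
  step 2: row=0, L[0]='e', prepend. Next row=LF[0]=3
  step 3: row=3, L[3]='h', prepend. Next row=LF[3]=5
  step 4: row=5, L[5]='b', prepend. Next row=LF[5]=1
  step 5: row=1, L[1]='h', prepend. Next row=LF[1]=4
  step 6: row=4, L[4]='d', prepend. Next row=LF[4]=2
Reversed output: dhbhe$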